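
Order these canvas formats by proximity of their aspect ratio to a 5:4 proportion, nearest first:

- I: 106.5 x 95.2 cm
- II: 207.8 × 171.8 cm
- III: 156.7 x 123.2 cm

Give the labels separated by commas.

Ratios: I = 106.5 / 95.2 ≈ 1.119; II = 207.8 / 171.8 ≈ 1.210; III = 156.7 / 123.2 ≈ 1.272.
|Δ from 1.250|: I 0.131; II 0.040; III 0.022.

III, II, I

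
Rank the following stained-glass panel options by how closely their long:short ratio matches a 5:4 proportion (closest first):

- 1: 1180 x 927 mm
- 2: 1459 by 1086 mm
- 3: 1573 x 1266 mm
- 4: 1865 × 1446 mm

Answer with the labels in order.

3, 1, 4, 2

1: 1180/927 ≈ 1.273 → |1.273 − 1.250| = 0.023
2: 1459/1086 ≈ 1.343 → |1.343 − 1.250| = 0.093
3: 1573/1266 ≈ 1.242 → |1.242 − 1.250| = 0.008
4: 1865/1446 ≈ 1.290 → |1.290 − 1.250| = 0.040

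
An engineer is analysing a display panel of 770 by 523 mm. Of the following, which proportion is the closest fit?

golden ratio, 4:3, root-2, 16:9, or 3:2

3:2

Ratio = 770 / 523 ≈ 1.472.
Distances: golden ratio 1.618 (Δ 0.146); 4:3 1.333 (Δ 0.139); root-2 1.414 (Δ 0.058); 16:9 1.778 (Δ 0.306); 3:2 1.500 (Δ 0.028).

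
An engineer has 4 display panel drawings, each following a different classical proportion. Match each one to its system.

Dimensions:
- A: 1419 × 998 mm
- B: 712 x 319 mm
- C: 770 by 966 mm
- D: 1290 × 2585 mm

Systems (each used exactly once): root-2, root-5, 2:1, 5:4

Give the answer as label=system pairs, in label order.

Ratios: A ≈ 1.422; B ≈ 2.232; C ≈ 1.255; D ≈ 2.004.
Targets: root-2 ≈ 1.414; root-5 ≈ 2.236; 2:1 ≈ 2.000; 5:4 ≈ 1.250.

A=root-2, B=root-5, C=5:4, D=2:1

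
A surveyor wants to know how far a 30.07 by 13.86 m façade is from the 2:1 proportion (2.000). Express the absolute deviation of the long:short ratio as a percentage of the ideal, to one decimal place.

Ratio = 30.07 / 13.86 ≈ 2.1696.
Ideal 2:1 = 2.0000. |2.1696 − 2.0000| / 2.0000 ≈ 8.48% → 8.5%.

8.5%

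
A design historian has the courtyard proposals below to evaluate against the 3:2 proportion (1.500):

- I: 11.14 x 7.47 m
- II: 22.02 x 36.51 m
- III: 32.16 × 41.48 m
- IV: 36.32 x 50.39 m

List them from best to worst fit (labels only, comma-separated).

Ratios: I = 11.14 / 7.47 ≈ 1.491; II = 36.51 / 22.02 ≈ 1.658; III = 41.48 / 32.16 ≈ 1.290; IV = 50.39 / 36.32 ≈ 1.387.
|Δ from 1.500|: I 0.009; II 0.158; III 0.210; IV 0.113.

I, IV, II, III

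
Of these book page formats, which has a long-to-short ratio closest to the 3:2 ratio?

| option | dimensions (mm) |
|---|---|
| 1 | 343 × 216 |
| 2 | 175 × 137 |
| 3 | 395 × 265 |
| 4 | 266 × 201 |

Ratios (long/short): 1 ≈ 1.588; 2 ≈ 1.277; 3 ≈ 1.491; 4 ≈ 1.323.
3:2 ≈ 1.500; option 3 is nearest (Δ 0.009).

3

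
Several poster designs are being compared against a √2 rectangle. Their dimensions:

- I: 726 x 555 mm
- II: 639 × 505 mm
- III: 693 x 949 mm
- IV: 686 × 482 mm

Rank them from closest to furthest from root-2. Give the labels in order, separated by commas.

Ratios: I = 726 / 555 ≈ 1.308; II = 639 / 505 ≈ 1.265; III = 949 / 693 ≈ 1.369; IV = 686 / 482 ≈ 1.423.
|Δ from 1.414|: I 0.106; II 0.149; III 0.045; IV 0.009.

IV, III, I, II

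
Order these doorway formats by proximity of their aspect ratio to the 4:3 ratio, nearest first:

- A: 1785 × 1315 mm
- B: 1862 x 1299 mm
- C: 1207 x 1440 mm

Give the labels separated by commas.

A, B, C

A: 1785/1315 ≈ 1.357 → |1.357 − 1.333| = 0.024
B: 1862/1299 ≈ 1.433 → |1.433 − 1.333| = 0.100
C: 1440/1207 ≈ 1.193 → |1.193 − 1.333| = 0.140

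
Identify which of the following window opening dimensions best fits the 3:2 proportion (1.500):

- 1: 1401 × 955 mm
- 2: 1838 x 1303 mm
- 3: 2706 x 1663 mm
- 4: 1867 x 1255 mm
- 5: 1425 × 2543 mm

4

Ratios (long/short): 1 ≈ 1.467; 2 ≈ 1.411; 3 ≈ 1.627; 4 ≈ 1.488; 5 ≈ 1.785.
3:2 ≈ 1.500; option 4 is nearest (Δ 0.012).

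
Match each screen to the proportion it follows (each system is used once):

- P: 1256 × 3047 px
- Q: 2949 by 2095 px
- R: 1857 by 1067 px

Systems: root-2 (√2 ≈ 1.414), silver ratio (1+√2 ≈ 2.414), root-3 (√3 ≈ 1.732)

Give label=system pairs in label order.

P=silver ratio, Q=root-2, R=root-3

Ratios: P ≈ 2.426; Q ≈ 1.408; R ≈ 1.740.
Targets: root-2 ≈ 1.414; silver ratio ≈ 2.414; root-3 ≈ 1.732.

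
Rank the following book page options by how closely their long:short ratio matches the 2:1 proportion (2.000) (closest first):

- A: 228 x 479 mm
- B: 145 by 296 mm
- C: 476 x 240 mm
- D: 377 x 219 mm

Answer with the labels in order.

C, B, A, D

Ratios: A = 479 / 228 ≈ 2.101; B = 296 / 145 ≈ 2.041; C = 476 / 240 ≈ 1.983; D = 377 / 219 ≈ 1.721.
|Δ from 2.000|: A 0.101; B 0.041; C 0.017; D 0.279.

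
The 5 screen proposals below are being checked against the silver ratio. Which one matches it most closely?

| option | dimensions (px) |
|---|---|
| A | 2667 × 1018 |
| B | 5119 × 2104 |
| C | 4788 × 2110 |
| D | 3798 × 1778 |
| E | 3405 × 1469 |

Ratios (long/short): A ≈ 2.620; B ≈ 2.433; C ≈ 2.269; D ≈ 2.136; E ≈ 2.318.
silver ratio ≈ 2.414; option B is nearest (Δ 0.019).

B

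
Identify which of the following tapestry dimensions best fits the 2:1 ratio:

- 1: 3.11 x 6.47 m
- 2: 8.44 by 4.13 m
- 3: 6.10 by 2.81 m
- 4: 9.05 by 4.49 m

Target 2:1 ≈ 2.000.
1: 2.080 (Δ0.080)  2: 2.044 (Δ0.044)  3: 2.171 (Δ0.171)  4: 2.016 (Δ0.016)

4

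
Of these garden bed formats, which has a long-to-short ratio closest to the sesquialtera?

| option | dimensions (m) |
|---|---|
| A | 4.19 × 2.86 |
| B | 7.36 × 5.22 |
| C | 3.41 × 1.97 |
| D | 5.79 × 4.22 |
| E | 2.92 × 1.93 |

Target 3:2 ≈ 1.500.
A: 1.465 (Δ0.035)  B: 1.410 (Δ0.090)  C: 1.731 (Δ0.231)  D: 1.372 (Δ0.128)  E: 1.513 (Δ0.013)

E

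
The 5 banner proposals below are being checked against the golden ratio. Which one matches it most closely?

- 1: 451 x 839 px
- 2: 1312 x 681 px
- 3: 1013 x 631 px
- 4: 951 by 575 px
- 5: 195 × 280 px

3

Target golden ratio ≈ 1.618.
1: 1.860 (Δ0.242)  2: 1.927 (Δ0.309)  3: 1.605 (Δ0.013)  4: 1.654 (Δ0.036)  5: 1.436 (Δ0.182)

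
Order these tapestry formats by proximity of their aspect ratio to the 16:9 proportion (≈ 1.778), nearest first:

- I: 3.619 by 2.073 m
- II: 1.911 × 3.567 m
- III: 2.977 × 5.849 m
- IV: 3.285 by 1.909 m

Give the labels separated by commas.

I, IV, II, III

I: 3.619/2.073 ≈ 1.746 → |1.746 − 1.778| = 0.032
II: 3.567/1.911 ≈ 1.867 → |1.867 − 1.778| = 0.089
III: 5.849/2.977 ≈ 1.965 → |1.965 − 1.778| = 0.187
IV: 3.285/1.909 ≈ 1.721 → |1.721 − 1.778| = 0.057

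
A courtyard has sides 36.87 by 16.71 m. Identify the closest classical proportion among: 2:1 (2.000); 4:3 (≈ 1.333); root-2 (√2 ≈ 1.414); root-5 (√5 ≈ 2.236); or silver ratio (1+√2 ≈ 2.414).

36.87/16.71 ≈ 2.206. Nearest candidates are root-5 (2.236, off by 0.030) and 2:1 (2.000, off by 0.206).

root-5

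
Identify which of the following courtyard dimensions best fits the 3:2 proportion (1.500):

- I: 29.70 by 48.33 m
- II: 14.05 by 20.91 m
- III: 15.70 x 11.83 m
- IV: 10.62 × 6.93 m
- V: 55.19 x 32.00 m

II

Ratios (long/short): I ≈ 1.627; II ≈ 1.488; III ≈ 1.327; IV ≈ 1.532; V ≈ 1.725.
3:2 ≈ 1.500; option II is nearest (Δ 0.012).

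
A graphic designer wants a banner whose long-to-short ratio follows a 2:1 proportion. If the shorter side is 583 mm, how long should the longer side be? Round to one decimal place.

2:1 = 2.00000.
Longer side = 583 × 2.00000 ≈ 1166.000 → 1166.0 mm.

1166.0 mm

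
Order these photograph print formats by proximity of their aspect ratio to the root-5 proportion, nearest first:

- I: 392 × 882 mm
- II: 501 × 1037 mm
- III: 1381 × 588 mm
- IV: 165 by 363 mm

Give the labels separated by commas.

I, IV, III, II

Ratios: I = 882 / 392 ≈ 2.250; II = 1037 / 501 ≈ 2.070; III = 1381 / 588 ≈ 2.349; IV = 363 / 165 ≈ 2.200.
|Δ from 2.236|: I 0.014; II 0.166; III 0.113; IV 0.036.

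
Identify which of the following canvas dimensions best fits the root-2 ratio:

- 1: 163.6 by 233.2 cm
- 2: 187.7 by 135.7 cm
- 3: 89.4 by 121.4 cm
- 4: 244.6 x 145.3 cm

Ratios (long/short): 1 ≈ 1.425; 2 ≈ 1.383; 3 ≈ 1.358; 4 ≈ 1.683.
root-2 ≈ 1.414; option 1 is nearest (Δ 0.011).

1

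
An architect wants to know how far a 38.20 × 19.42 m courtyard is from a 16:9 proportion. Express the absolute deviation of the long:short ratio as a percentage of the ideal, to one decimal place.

10.6%

Ratio = 38.20 / 19.42 ≈ 1.9670.
Ideal 16:9 ≈ 1.7778. |1.9670 − 1.7778| / 1.7778 ≈ 10.64% → 10.6%.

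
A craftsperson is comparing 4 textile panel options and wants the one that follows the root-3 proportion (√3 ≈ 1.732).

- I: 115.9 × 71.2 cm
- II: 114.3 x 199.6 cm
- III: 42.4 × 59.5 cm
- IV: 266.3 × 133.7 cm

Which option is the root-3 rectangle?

II

Ratios (long/short): I ≈ 1.628; II ≈ 1.746; III ≈ 1.403; IV ≈ 1.992.
root-3 ≈ 1.732; option II is nearest (Δ 0.014).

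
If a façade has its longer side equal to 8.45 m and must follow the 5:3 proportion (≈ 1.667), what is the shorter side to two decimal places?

5:3 ≈ 1.66667.
Shorter side = 8.45 ÷ 1.66667 ≈ 5.0700 → 5.07 m.

5.07 m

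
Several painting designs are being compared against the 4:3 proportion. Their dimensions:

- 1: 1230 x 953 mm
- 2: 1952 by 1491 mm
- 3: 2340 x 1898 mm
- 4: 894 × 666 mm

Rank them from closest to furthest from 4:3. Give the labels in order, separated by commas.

Ratios: 1 = 1230 / 953 ≈ 1.291; 2 = 1952 / 1491 ≈ 1.309; 3 = 2340 / 1898 ≈ 1.233; 4 = 894 / 666 ≈ 1.342.
|Δ from 1.333|: 1 0.042; 2 0.024; 3 0.100; 4 0.009.

4, 2, 1, 3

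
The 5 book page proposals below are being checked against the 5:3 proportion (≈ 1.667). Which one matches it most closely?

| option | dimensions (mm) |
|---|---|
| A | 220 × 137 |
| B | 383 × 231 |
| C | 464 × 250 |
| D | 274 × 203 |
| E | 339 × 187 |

B

Ratios (long/short): A ≈ 1.606; B ≈ 1.658; C ≈ 1.856; D ≈ 1.350; E ≈ 1.813.
5:3 ≈ 1.667; option B is nearest (Δ 0.009).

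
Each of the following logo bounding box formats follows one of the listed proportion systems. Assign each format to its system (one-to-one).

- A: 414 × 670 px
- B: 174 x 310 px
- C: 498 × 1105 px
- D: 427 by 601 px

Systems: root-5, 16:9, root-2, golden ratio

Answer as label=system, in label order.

A=golden ratio, B=16:9, C=root-5, D=root-2

A = 670/414 ≈ 1.618 → golden ratio (1.618)
B = 310/174 ≈ 1.782 → 16:9 (1.778)
C = 1105/498 ≈ 2.219 → root-5 (2.236)
D = 601/427 ≈ 1.407 → root-2 (1.414)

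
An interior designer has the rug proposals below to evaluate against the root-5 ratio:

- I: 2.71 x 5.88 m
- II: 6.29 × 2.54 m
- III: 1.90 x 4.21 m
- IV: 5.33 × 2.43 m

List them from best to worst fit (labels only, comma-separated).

Ratios: I = 5.88 / 2.71 ≈ 2.170; II = 6.29 / 2.54 ≈ 2.476; III = 4.21 / 1.90 ≈ 2.216; IV = 5.33 / 2.43 ≈ 2.193.
|Δ from 2.236|: I 0.066; II 0.240; III 0.020; IV 0.043.

III, IV, I, II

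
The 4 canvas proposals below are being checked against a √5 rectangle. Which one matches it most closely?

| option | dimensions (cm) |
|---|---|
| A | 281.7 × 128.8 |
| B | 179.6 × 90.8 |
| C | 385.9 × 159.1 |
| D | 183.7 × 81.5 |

D

Target root-5 ≈ 2.236.
A: 2.187 (Δ0.049)  B: 1.978 (Δ0.258)  C: 2.426 (Δ0.190)  D: 2.254 (Δ0.018)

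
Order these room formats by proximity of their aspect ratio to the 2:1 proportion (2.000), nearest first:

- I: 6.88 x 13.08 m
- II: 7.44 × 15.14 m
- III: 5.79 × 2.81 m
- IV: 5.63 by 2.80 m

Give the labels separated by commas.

I: 13.08/6.88 ≈ 1.901 → |1.901 − 2.000| = 0.099
II: 15.14/7.44 ≈ 2.035 → |2.035 − 2.000| = 0.035
III: 5.79/2.81 ≈ 2.060 → |2.060 − 2.000| = 0.060
IV: 5.63/2.80 ≈ 2.011 → |2.011 − 2.000| = 0.011

IV, II, III, I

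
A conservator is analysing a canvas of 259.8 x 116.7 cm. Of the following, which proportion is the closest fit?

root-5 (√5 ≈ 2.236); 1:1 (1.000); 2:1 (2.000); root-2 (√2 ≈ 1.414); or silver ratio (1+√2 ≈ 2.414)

259.8/116.7 ≈ 2.226. Nearest candidates are root-5 (2.236, off by 0.010) and silver ratio (2.414, off by 0.188).

root-5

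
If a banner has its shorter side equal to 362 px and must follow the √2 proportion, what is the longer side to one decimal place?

511.9 px

root-2 ≈ 1.41421.
Longer side = 362 × 1.41421 ≈ 511.944 → 511.9 px.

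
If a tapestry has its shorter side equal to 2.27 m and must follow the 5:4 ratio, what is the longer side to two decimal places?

2.84 m

5:4 = 1.25000.
Longer side = 2.27 × 1.25000 ≈ 2.8375 → 2.84 m.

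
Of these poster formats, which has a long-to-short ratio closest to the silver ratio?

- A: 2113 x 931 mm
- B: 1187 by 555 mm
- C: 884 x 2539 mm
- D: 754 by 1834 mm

D

Ratios (long/short): A ≈ 2.270; B ≈ 2.139; C ≈ 2.872; D ≈ 2.432.
silver ratio ≈ 2.414; option D is nearest (Δ 0.018).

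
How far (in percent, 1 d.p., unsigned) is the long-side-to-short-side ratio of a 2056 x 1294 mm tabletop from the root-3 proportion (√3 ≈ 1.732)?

Ratio = 2056 / 1294 ≈ 1.5889.
Ideal root-3 ≈ 1.7321. |1.5889 − 1.7321| / 1.7321 ≈ 8.27% → 8.3%.

8.3%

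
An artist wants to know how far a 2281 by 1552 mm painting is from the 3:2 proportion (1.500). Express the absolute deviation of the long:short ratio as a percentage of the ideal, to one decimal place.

2.0%

Ratio = 2281 / 1552 ≈ 1.4697.
Ideal 3:2 = 1.5000. |1.4697 − 1.5000| / 1.5000 ≈ 2.02% → 2.0%.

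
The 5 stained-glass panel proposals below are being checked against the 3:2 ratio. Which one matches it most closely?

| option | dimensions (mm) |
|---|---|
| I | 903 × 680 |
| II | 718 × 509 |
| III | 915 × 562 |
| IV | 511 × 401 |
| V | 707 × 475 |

Ratios (long/short): I ≈ 1.328; II ≈ 1.411; III ≈ 1.628; IV ≈ 1.274; V ≈ 1.488.
3:2 ≈ 1.500; option V is nearest (Δ 0.012).

V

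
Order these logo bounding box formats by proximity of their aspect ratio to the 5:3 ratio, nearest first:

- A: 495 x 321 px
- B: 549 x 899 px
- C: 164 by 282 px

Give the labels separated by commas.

B, C, A

A: 495/321 ≈ 1.542 → |1.542 − 1.667| = 0.125
B: 899/549 ≈ 1.638 → |1.638 − 1.667| = 0.029
C: 282/164 ≈ 1.720 → |1.720 − 1.667| = 0.053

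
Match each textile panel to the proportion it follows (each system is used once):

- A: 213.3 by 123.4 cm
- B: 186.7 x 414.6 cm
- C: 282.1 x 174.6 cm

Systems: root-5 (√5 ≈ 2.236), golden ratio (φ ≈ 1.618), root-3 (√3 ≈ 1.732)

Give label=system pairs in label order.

A=root-3, B=root-5, C=golden ratio

A = 213.3/123.4 ≈ 1.729 → root-3 (1.732)
B = 414.6/186.7 ≈ 2.221 → root-5 (2.236)
C = 282.1/174.6 ≈ 1.616 → golden ratio (1.618)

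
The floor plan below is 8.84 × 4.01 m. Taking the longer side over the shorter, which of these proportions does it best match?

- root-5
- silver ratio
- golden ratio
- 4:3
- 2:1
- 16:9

root-5

Ratio = 8.84 / 4.01 ≈ 2.204.
Distances: root-5 2.236 (Δ 0.032); silver ratio 2.414 (Δ 0.210); golden ratio 1.618 (Δ 0.586); 4:3 1.333 (Δ 0.871); 2:1 2.000 (Δ 0.204); 16:9 1.778 (Δ 0.426).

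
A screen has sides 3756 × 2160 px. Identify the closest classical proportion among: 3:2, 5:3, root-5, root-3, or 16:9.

root-3

3756/2160 ≈ 1.739. Nearest candidates are root-3 (1.732, off by 0.007) and 16:9 (1.778, off by 0.039).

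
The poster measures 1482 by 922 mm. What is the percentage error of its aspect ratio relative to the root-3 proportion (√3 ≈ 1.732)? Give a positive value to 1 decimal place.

7.2%

Ratio = 1482 / 922 ≈ 1.6074.
Ideal root-3 ≈ 1.7321. |1.6074 − 1.7321| / 1.7321 ≈ 7.20% → 7.2%.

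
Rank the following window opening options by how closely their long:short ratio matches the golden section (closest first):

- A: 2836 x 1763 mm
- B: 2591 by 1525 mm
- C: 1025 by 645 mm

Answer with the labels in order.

A, C, B

Ratios: A = 2836 / 1763 ≈ 1.609; B = 2591 / 1525 ≈ 1.699; C = 1025 / 645 ≈ 1.589.
|Δ from 1.618|: A 0.009; B 0.081; C 0.029.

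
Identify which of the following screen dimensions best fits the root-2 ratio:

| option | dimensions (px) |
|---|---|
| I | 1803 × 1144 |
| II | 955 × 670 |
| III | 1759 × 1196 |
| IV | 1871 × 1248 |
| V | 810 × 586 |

Ratios (long/short): I ≈ 1.576; II ≈ 1.425; III ≈ 1.471; IV ≈ 1.499; V ≈ 1.382.
root-2 ≈ 1.414; option II is nearest (Δ 0.011).

II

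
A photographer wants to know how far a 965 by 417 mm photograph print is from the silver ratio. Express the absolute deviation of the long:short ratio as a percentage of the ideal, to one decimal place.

4.1%

Ratio = 965 / 417 ≈ 2.3141.
Ideal silver ratio ≈ 2.4142. |2.3141 − 2.4142| / 2.4142 ≈ 4.15% → 4.1%.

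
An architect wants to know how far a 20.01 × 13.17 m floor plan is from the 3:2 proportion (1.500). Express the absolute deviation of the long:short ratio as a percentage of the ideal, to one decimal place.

1.3%

Ratio = 20.01 / 13.17 ≈ 1.5194.
Ideal 3:2 = 1.5000. |1.5194 − 1.5000| / 1.5000 ≈ 1.29% → 1.3%.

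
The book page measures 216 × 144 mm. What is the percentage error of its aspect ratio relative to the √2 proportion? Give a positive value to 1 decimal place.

Ratio = 216 / 144 ≈ 1.5000.
Ideal root-2 ≈ 1.4142. |1.5000 − 1.4142| / 1.4142 ≈ 6.07% → 6.1%.

6.1%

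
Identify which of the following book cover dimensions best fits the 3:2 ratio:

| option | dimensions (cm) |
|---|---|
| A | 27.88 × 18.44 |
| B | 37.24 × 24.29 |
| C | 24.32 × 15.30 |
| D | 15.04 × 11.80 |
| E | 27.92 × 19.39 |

Ratios (long/short): A ≈ 1.512; B ≈ 1.533; C ≈ 1.590; D ≈ 1.275; E ≈ 1.440.
3:2 ≈ 1.500; option A is nearest (Δ 0.012).

A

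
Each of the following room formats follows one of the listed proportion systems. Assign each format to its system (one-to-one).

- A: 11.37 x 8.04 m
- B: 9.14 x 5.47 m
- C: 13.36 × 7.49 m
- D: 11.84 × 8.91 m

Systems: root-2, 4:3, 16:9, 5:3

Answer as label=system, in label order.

A=root-2, B=5:3, C=16:9, D=4:3

Ratios: A ≈ 1.414; B ≈ 1.671; C ≈ 1.784; D ≈ 1.329.
Targets: root-2 ≈ 1.414; 4:3 ≈ 1.333; 16:9 ≈ 1.778; 5:3 ≈ 1.667.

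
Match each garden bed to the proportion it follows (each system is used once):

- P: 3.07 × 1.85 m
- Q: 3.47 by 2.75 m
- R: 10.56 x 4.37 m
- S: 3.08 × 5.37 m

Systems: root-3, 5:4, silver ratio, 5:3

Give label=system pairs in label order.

P=5:3, Q=5:4, R=silver ratio, S=root-3

P = 3.07/1.85 ≈ 1.659 → 5:3 (1.667)
Q = 3.47/2.75 ≈ 1.262 → 5:4 (1.250)
R = 10.56/4.37 ≈ 2.416 → silver ratio (2.414)
S = 5.37/3.08 ≈ 1.744 → root-3 (1.732)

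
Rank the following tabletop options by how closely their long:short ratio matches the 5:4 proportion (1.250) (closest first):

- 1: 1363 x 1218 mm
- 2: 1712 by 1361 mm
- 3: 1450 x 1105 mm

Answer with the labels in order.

1: 1363/1218 ≈ 1.119 → |1.119 − 1.250| = 0.131
2: 1712/1361 ≈ 1.258 → |1.258 − 1.250| = 0.008
3: 1450/1105 ≈ 1.312 → |1.312 − 1.250| = 0.062

2, 3, 1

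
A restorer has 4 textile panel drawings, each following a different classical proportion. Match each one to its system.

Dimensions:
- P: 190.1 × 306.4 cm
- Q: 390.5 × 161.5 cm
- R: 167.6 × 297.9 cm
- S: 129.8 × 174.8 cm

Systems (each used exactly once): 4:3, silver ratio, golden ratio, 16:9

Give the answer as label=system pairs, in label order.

P=golden ratio, Q=silver ratio, R=16:9, S=4:3

P = 306.4/190.1 ≈ 1.612 → golden ratio (1.618)
Q = 390.5/161.5 ≈ 2.418 → silver ratio (2.414)
R = 297.9/167.6 ≈ 1.777 → 16:9 (1.778)
S = 174.8/129.8 ≈ 1.347 → 4:3 (1.333)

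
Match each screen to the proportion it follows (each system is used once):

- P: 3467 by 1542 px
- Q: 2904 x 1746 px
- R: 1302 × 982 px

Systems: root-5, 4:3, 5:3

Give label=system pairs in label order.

P=root-5, Q=5:3, R=4:3

Ratios: P ≈ 2.248; Q ≈ 1.663; R ≈ 1.326.
Targets: root-5 ≈ 2.236; 4:3 ≈ 1.333; 5:3 ≈ 1.667.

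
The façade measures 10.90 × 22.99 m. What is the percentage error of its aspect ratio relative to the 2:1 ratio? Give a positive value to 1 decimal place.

5.5%

Ratio = 22.99 / 10.90 ≈ 2.1092.
Ideal 2:1 = 2.0000. |2.1092 − 2.0000| / 2.0000 ≈ 5.46% → 5.5%.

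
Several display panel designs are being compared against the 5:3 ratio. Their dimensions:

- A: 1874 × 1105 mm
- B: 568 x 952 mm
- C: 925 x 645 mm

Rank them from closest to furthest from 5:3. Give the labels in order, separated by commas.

A: 1874/1105 ≈ 1.696 → |1.696 − 1.667| = 0.029
B: 952/568 ≈ 1.676 → |1.676 − 1.667| = 0.009
C: 925/645 ≈ 1.434 → |1.434 − 1.667| = 0.233

B, A, C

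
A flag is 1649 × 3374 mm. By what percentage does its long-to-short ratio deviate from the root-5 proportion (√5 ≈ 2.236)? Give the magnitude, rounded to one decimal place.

Ratio = 3374 / 1649 ≈ 2.0461.
Ideal root-5 ≈ 2.2361. |2.0461 − 2.2361| / 2.2361 ≈ 8.50% → 8.5%.

8.5%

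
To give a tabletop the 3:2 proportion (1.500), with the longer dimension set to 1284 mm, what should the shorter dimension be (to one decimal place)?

856.0 mm

3:2 = 1.50000.
Shorter side = 1284 ÷ 1.50000 ≈ 856.000 → 856.0 mm.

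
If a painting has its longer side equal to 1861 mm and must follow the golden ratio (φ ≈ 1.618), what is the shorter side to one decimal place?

1150.2 mm

golden ratio ≈ 1.61803.
Shorter side = 1861 ÷ 1.61803 ≈ 1150.164 → 1150.2 mm.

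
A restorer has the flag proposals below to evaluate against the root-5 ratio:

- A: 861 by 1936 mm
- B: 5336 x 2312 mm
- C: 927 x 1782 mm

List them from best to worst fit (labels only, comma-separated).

A, B, C

Ratios: A = 1936 / 861 ≈ 2.249; B = 5336 / 2312 ≈ 2.308; C = 1782 / 927 ≈ 1.922.
|Δ from 2.236|: A 0.013; B 0.072; C 0.314.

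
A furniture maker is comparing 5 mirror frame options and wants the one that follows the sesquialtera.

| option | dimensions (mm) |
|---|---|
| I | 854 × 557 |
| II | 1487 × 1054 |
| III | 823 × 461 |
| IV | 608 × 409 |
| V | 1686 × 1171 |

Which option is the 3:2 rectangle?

Target 3:2 ≈ 1.500.
I: 1.533 (Δ0.033)  II: 1.411 (Δ0.089)  III: 1.785 (Δ0.285)  IV: 1.487 (Δ0.013)  V: 1.440 (Δ0.060)

IV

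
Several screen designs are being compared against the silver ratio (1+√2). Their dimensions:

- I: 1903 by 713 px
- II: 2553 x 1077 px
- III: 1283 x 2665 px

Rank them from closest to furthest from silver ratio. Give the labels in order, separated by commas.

Ratios: I = 1903 / 713 ≈ 2.669; II = 2553 / 1077 ≈ 2.370; III = 2665 / 1283 ≈ 2.077.
|Δ from 2.414|: I 0.255; II 0.044; III 0.337.

II, I, III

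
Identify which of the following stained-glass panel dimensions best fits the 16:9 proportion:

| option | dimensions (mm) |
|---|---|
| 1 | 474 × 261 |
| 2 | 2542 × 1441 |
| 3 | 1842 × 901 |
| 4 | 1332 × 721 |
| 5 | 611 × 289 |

2

Target 16:9 ≈ 1.778.
1: 1.816 (Δ0.038)  2: 1.764 (Δ0.014)  3: 2.044 (Δ0.266)  4: 1.847 (Δ0.069)  5: 2.114 (Δ0.336)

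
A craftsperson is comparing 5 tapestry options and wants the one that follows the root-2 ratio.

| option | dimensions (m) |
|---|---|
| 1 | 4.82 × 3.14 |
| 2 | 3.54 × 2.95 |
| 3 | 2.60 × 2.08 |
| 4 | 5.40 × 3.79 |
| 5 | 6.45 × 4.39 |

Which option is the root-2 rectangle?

4

Ratios (long/short): 1 ≈ 1.535; 2 ≈ 1.200; 3 ≈ 1.250; 4 ≈ 1.425; 5 ≈ 1.469.
root-2 ≈ 1.414; option 4 is nearest (Δ 0.011).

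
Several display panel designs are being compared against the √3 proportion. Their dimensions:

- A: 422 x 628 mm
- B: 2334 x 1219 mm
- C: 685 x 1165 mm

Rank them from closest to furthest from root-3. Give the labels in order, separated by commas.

Ratios: A = 628 / 422 ≈ 1.488; B = 2334 / 1219 ≈ 1.915; C = 1165 / 685 ≈ 1.701.
|Δ from 1.732|: A 0.244; B 0.183; C 0.031.

C, B, A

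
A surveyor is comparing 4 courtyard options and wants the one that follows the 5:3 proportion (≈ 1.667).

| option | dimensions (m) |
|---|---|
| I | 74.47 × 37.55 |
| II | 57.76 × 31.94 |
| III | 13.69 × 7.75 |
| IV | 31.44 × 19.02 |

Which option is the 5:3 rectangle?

Ratios (long/short): I ≈ 1.983; II ≈ 1.808; III ≈ 1.766; IV ≈ 1.653.
5:3 ≈ 1.667; option IV is nearest (Δ 0.014).

IV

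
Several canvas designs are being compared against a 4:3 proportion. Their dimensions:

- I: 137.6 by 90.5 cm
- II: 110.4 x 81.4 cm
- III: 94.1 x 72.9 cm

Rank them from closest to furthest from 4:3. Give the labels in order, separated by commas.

Ratios: I = 137.6 / 90.5 ≈ 1.520; II = 110.4 / 81.4 ≈ 1.356; III = 94.1 / 72.9 ≈ 1.291.
|Δ from 1.333|: I 0.187; II 0.023; III 0.042.

II, III, I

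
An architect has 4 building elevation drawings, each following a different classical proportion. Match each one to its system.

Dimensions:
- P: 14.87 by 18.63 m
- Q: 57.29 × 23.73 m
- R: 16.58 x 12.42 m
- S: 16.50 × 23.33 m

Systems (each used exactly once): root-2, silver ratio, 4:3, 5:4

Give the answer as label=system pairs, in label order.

Ratios: P ≈ 1.253; Q ≈ 2.414; R ≈ 1.335; S ≈ 1.414.
Targets: root-2 ≈ 1.414; silver ratio ≈ 2.414; 4:3 ≈ 1.333; 5:4 ≈ 1.250.

P=5:4, Q=silver ratio, R=4:3, S=root-2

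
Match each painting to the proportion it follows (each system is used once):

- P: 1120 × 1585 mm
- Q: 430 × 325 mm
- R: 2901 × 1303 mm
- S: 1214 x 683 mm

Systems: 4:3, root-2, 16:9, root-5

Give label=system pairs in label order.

P=root-2, Q=4:3, R=root-5, S=16:9

Ratios: P ≈ 1.415; Q ≈ 1.323; R ≈ 2.226; S ≈ 1.777.
Targets: 4:3 ≈ 1.333; root-2 ≈ 1.414; 16:9 ≈ 1.778; root-5 ≈ 2.236.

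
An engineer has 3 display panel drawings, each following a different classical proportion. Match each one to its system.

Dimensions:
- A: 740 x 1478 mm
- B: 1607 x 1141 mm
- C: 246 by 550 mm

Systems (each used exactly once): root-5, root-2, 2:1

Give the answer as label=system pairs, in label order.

A=2:1, B=root-2, C=root-5

A = 1478/740 ≈ 1.997 → 2:1 (2.000)
B = 1607/1141 ≈ 1.408 → root-2 (1.414)
C = 550/246 ≈ 2.236 → root-5 (2.236)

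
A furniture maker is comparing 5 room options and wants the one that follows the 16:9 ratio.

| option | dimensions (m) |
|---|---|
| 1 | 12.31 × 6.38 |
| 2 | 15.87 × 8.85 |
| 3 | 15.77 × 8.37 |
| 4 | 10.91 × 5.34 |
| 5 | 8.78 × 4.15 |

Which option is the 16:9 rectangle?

2

Target 16:9 ≈ 1.778.
1: 1.929 (Δ0.151)  2: 1.793 (Δ0.015)  3: 1.884 (Δ0.106)  4: 2.043 (Δ0.265)  5: 2.116 (Δ0.338)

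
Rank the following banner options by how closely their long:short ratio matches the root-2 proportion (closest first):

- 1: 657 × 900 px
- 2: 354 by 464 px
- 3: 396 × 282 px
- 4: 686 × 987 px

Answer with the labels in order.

Ratios: 1 = 900 / 657 ≈ 1.370; 2 = 464 / 354 ≈ 1.311; 3 = 396 / 282 ≈ 1.404; 4 = 987 / 686 ≈ 1.439.
|Δ from 1.414|: 1 0.044; 2 0.103; 3 0.010; 4 0.025.

3, 4, 1, 2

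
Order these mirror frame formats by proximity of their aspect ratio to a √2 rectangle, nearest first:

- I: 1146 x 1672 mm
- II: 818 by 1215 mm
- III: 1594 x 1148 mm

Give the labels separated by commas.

III, I, II

I: 1672/1146 ≈ 1.459 → |1.459 − 1.414| = 0.045
II: 1215/818 ≈ 1.485 → |1.485 − 1.414| = 0.071
III: 1594/1148 ≈ 1.389 → |1.389 − 1.414| = 0.025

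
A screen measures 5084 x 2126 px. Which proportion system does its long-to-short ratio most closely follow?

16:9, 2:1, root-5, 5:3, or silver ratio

5084/2126 ≈ 2.391. Nearest candidates are silver ratio (2.414, off by 0.023) and root-5 (2.236, off by 0.155).

silver ratio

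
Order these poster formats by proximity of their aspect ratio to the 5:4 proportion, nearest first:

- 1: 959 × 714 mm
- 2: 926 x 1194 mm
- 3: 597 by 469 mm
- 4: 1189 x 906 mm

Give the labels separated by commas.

1: 959/714 ≈ 1.343 → |1.343 − 1.250| = 0.093
2: 1194/926 ≈ 1.289 → |1.289 − 1.250| = 0.039
3: 597/469 ≈ 1.273 → |1.273 − 1.250| = 0.023
4: 1189/906 ≈ 1.312 → |1.312 − 1.250| = 0.062

3, 2, 4, 1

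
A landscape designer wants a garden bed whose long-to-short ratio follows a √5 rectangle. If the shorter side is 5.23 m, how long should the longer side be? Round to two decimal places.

root-5 ≈ 2.23607.
Longer side = 5.23 × 2.23607 ≈ 11.6946 → 11.69 m.

11.69 m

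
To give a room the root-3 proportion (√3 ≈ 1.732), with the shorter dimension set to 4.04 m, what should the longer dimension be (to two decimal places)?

root-3 ≈ 1.73205.
Longer side = 4.04 × 1.73205 ≈ 6.9975 → 7.00 m.

7.00 m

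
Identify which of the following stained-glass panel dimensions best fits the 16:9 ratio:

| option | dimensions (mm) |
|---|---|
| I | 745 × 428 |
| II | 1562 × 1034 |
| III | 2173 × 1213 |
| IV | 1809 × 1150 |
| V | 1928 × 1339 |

III

Target 16:9 ≈ 1.778.
I: 1.741 (Δ0.037)  II: 1.511 (Δ0.267)  III: 1.791 (Δ0.013)  IV: 1.573 (Δ0.205)  V: 1.440 (Δ0.338)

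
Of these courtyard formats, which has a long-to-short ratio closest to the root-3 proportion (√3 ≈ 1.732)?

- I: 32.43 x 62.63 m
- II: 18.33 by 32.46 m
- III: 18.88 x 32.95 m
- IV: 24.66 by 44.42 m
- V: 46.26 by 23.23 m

III

Ratios (long/short): I ≈ 1.931; II ≈ 1.771; III ≈ 1.745; IV ≈ 1.801; V ≈ 1.991.
root-3 ≈ 1.732; option III is nearest (Δ 0.013).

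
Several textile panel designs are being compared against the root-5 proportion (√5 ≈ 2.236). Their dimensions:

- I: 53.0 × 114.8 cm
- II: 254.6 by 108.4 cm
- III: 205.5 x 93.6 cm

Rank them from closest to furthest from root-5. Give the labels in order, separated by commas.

III, I, II

I: 114.8/53.0 ≈ 2.166 → |2.166 − 2.236| = 0.070
II: 254.6/108.4 ≈ 2.349 → |2.349 − 2.236| = 0.113
III: 205.5/93.6 ≈ 2.196 → |2.196 − 2.236| = 0.040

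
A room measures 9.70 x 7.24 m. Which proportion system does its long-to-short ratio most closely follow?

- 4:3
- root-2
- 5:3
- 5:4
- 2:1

4:3

Ratio = 9.70 / 7.24 ≈ 1.340.
Distances: 4:3 1.333 (Δ 0.007); root-2 1.414 (Δ 0.074); 5:3 1.667 (Δ 0.327); 5:4 1.250 (Δ 0.090); 2:1 2.000 (Δ 0.660).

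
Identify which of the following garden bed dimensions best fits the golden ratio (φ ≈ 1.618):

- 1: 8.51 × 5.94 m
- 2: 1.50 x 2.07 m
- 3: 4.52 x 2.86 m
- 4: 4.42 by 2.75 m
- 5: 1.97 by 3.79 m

Target golden ratio ≈ 1.618.
1: 1.433 (Δ0.185)  2: 1.380 (Δ0.238)  3: 1.580 (Δ0.038)  4: 1.607 (Δ0.011)  5: 1.924 (Δ0.306)

4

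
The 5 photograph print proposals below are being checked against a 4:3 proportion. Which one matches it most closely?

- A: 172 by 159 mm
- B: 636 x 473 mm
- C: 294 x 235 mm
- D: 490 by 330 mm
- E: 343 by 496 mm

Ratios (long/short): A ≈ 1.082; B ≈ 1.345; C ≈ 1.251; D ≈ 1.485; E ≈ 1.446.
4:3 ≈ 1.333; option B is nearest (Δ 0.012).

B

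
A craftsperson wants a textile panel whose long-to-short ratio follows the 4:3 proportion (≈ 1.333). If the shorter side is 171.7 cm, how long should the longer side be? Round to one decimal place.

4:3 ≈ 1.33333.
Longer side = 171.7 × 1.33333 ≈ 228.933 → 228.9 cm.

228.9 cm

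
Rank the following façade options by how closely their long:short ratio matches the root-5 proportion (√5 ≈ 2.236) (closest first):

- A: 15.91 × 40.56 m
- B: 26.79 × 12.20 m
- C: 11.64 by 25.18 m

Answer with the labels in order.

B, C, A

Ratios: A = 40.56 / 15.91 ≈ 2.549; B = 26.79 / 12.20 ≈ 2.196; C = 25.18 / 11.64 ≈ 2.163.
|Δ from 2.236|: A 0.313; B 0.040; C 0.073.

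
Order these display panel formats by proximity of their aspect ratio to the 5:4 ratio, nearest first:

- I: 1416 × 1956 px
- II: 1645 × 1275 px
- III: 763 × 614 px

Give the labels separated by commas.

Ratios: I = 1956 / 1416 ≈ 1.381; II = 1645 / 1275 ≈ 1.290; III = 763 / 614 ≈ 1.243.
|Δ from 1.250|: I 0.131; II 0.040; III 0.007.

III, II, I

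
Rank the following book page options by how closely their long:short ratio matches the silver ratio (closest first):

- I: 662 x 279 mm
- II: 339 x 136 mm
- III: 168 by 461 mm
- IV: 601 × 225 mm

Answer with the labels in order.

I, II, IV, III

I: 662/279 ≈ 2.373 → |2.373 − 2.414| = 0.041
II: 339/136 ≈ 2.493 → |2.493 − 2.414| = 0.079
III: 461/168 ≈ 2.744 → |2.744 − 2.414| = 0.330
IV: 601/225 ≈ 2.671 → |2.671 − 2.414| = 0.257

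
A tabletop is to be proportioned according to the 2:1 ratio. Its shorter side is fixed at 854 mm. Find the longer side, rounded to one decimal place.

2:1 = 2.00000.
Longer side = 854 × 2.00000 ≈ 1708.000 → 1708.0 mm.

1708.0 mm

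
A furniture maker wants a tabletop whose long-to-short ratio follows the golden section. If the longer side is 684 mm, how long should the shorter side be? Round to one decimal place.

golden ratio ≈ 1.61803.
Shorter side = 684 ÷ 1.61803 ≈ 422.736 → 422.7 mm.

422.7 mm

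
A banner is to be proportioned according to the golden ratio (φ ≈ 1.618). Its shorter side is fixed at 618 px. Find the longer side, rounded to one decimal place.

999.9 px

golden ratio ≈ 1.61803.
Longer side = 618 × 1.61803 ≈ 999.943 → 999.9 px.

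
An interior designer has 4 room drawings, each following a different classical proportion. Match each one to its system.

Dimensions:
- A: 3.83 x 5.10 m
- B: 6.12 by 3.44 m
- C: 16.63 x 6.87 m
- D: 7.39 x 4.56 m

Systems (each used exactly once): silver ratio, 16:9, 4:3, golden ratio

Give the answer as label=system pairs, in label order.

A=4:3, B=16:9, C=silver ratio, D=golden ratio

A = 5.10/3.83 ≈ 1.332 → 4:3 (1.333)
B = 6.12/3.44 ≈ 1.779 → 16:9 (1.778)
C = 16.63/6.87 ≈ 2.421 → silver ratio (2.414)
D = 7.39/4.56 ≈ 1.621 → golden ratio (1.618)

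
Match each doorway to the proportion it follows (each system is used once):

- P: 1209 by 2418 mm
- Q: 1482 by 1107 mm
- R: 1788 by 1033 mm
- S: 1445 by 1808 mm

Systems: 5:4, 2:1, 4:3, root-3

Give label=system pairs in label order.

P=2:1, Q=4:3, R=root-3, S=5:4

P = 2418/1209 ≈ 2.000 → 2:1 (2.000)
Q = 1482/1107 ≈ 1.339 → 4:3 (1.333)
R = 1788/1033 ≈ 1.731 → root-3 (1.732)
S = 1808/1445 ≈ 1.251 → 5:4 (1.250)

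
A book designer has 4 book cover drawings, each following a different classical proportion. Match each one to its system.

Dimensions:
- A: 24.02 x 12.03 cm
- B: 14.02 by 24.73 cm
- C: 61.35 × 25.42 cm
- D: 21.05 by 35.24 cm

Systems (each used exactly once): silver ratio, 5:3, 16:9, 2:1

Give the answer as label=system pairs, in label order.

A=2:1, B=16:9, C=silver ratio, D=5:3

A = 24.02/12.03 ≈ 1.997 → 2:1 (2.000)
B = 24.73/14.02 ≈ 1.764 → 16:9 (1.778)
C = 61.35/25.42 ≈ 2.413 → silver ratio (2.414)
D = 35.24/21.05 ≈ 1.674 → 5:3 (1.667)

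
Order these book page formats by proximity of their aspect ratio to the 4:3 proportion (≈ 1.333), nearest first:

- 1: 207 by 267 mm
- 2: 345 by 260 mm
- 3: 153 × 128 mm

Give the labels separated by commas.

2, 1, 3

Ratios: 1 = 267 / 207 ≈ 1.290; 2 = 345 / 260 ≈ 1.327; 3 = 153 / 128 ≈ 1.195.
|Δ from 1.333|: 1 0.043; 2 0.006; 3 0.138.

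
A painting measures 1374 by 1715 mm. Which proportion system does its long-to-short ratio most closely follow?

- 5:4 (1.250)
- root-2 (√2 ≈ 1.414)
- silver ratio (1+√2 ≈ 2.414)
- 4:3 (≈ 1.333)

Ratio = 1715 / 1374 ≈ 1.248.
Distances: 5:4 1.250 (Δ 0.002); root-2 1.414 (Δ 0.166); silver ratio 2.414 (Δ 1.166); 4:3 1.333 (Δ 0.085).

5:4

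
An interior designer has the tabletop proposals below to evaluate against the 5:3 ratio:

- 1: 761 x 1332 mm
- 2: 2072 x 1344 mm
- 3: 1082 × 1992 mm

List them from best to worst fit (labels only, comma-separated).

Ratios: 1 = 1332 / 761 ≈ 1.750; 2 = 2072 / 1344 ≈ 1.542; 3 = 1992 / 1082 ≈ 1.841.
|Δ from 1.667|: 1 0.083; 2 0.125; 3 0.174.

1, 2, 3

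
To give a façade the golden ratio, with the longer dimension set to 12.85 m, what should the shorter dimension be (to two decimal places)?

golden ratio ≈ 1.61803.
Shorter side = 12.85 ÷ 1.61803 ≈ 7.9418 → 7.94 m.

7.94 m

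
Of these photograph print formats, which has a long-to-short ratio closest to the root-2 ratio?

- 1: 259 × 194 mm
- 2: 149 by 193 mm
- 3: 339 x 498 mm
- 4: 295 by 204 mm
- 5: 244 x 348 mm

Target root-2 ≈ 1.414.
1: 1.335 (Δ0.079)  2: 1.295 (Δ0.119)  3: 1.469 (Δ0.055)  4: 1.446 (Δ0.032)  5: 1.426 (Δ0.012)

5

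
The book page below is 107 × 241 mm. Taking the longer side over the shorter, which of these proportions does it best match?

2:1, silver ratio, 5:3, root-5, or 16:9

241/107 ≈ 2.252. Nearest candidates are root-5 (2.236, off by 0.016) and silver ratio (2.414, off by 0.162).

root-5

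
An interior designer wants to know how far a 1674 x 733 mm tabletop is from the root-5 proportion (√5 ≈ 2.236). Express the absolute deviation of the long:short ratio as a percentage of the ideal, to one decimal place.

Ratio = 1674 / 733 ≈ 2.2838.
Ideal root-5 ≈ 2.2361. |2.2838 − 2.2361| / 2.2361 ≈ 2.13% → 2.1%.

2.1%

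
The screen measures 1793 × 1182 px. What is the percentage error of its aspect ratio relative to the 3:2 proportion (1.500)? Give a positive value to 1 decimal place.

Ratio = 1793 / 1182 ≈ 1.5169.
Ideal 3:2 = 1.5000. |1.5169 − 1.5000| / 1.5000 ≈ 1.13% → 1.1%.

1.1%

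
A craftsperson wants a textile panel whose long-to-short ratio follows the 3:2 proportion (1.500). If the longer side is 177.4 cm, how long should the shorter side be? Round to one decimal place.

3:2 = 1.50000.
Shorter side = 177.4 ÷ 1.50000 ≈ 118.267 → 118.3 cm.

118.3 cm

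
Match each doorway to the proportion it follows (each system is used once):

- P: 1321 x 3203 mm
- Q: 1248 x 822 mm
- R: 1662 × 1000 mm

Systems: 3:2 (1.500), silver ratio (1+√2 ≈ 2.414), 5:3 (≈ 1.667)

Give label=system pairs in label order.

P = 3203/1321 ≈ 2.425 → silver ratio (2.414)
Q = 1248/822 ≈ 1.518 → 3:2 (1.500)
R = 1662/1000 ≈ 1.662 → 5:3 (1.667)

P=silver ratio, Q=3:2, R=5:3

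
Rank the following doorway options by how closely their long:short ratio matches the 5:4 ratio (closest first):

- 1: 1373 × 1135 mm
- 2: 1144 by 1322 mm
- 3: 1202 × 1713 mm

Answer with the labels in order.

1, 2, 3

1: 1373/1135 ≈ 1.210 → |1.210 − 1.250| = 0.040
2: 1322/1144 ≈ 1.156 → |1.156 − 1.250| = 0.094
3: 1713/1202 ≈ 1.425 → |1.425 − 1.250| = 0.175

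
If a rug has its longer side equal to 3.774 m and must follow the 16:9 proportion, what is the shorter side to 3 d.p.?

16:9 ≈ 1.77778.
Shorter side = 3.774 ÷ 1.77778 ≈ 2.12287 → 2.123 m.

2.123 m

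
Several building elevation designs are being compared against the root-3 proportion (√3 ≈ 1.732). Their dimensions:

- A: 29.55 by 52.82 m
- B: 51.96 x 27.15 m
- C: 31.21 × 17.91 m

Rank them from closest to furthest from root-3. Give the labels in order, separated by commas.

C, A, B

Ratios: A = 52.82 / 29.55 ≈ 1.787; B = 51.96 / 27.15 ≈ 1.914; C = 31.21 / 17.91 ≈ 1.743.
|Δ from 1.732|: A 0.055; B 0.182; C 0.011.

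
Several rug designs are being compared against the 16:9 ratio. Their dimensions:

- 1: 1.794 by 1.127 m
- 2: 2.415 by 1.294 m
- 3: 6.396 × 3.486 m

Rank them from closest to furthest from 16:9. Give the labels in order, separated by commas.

3, 2, 1

1: 1.794/1.127 ≈ 1.592 → |1.592 − 1.778| = 0.186
2: 2.415/1.294 ≈ 1.866 → |1.866 − 1.778| = 0.088
3: 6.396/3.486 ≈ 1.835 → |1.835 − 1.778| = 0.057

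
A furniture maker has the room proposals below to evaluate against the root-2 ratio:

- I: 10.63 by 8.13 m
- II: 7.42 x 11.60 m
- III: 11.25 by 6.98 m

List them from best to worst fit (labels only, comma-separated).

Ratios: I = 10.63 / 8.13 ≈ 1.308; II = 11.60 / 7.42 ≈ 1.563; III = 11.25 / 6.98 ≈ 1.612.
|Δ from 1.414|: I 0.106; II 0.149; III 0.198.

I, II, III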